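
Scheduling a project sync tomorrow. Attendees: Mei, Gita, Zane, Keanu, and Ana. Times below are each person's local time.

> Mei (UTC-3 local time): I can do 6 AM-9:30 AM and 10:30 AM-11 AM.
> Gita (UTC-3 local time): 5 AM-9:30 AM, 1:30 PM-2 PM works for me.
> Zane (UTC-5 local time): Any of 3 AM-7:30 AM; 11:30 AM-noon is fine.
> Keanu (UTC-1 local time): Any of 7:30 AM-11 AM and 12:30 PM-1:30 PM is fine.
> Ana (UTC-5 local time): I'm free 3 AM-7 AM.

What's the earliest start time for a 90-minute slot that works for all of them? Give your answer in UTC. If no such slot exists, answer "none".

Mei in UTC: 09:00-12:30, 13:30-14:00 (add 3h to convert from UTC-3).
Gita in UTC: 08:00-12:30, 16:30-17:00 (add 3h to convert from UTC-3).
Zane in UTC: 08:00-12:30, 16:30-17:00 (add 5h to convert from UTC-5).
Keanu in UTC: 08:30-12:00, 13:30-14:30 (add 1h to convert from UTC-1).
Ana in UTC: 08:00-12:00 (add 5h to convert from UTC-5).
Mei ∩ Gita: 09:00-12:30.
Mei ∩ Gita ∩ Zane: 09:00-12:30.
Mei ∩ Gita ∩ Zane ∩ Keanu: 09:00-12:00.
Mei ∩ Gita ∩ Zane ∩ Keanu ∩ Ana: 09:00-12:00.
Those are the intersection windows.
The first common window of at least 90 minutes is 09:00-12:00, so the earliest start is 09:00.

09:00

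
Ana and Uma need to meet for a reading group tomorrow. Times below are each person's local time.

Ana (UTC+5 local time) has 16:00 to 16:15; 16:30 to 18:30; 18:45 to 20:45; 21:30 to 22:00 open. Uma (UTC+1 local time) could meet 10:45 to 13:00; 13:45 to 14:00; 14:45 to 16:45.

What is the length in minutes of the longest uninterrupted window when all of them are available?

Ana in UTC: 11:00-11:15, 11:30-13:30, 13:45-15:45, 16:30-17:00 (subtract 5h to convert from UTC+5).
Uma in UTC: 09:45-12:00, 12:45-13:00, 13:45-15:45 (subtract 1h to convert from UTC+1).
Ana ∩ Uma: 11:00-11:15, 11:30-12:00, 12:45-13:00, 13:45-15:45.
Those are the intersection windows.
The longest is 13:45-15:45 at 120 minutes.

120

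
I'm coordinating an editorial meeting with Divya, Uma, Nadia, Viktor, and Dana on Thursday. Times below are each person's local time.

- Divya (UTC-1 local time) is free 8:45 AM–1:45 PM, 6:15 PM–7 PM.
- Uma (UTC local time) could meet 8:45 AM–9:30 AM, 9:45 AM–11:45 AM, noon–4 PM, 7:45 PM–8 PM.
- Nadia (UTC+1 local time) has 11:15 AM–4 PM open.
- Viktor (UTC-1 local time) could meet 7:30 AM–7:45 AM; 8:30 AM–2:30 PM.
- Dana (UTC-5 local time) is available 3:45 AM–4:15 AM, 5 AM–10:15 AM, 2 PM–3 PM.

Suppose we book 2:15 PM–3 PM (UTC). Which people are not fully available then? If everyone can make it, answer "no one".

Divya

Divya in UTC: 09:45-14:45, 19:15-20:00 (add 1h to convert from UTC-1).
Uma in UTC: 08:45-09:30, 09:45-11:45, 12:00-16:00, 19:45-20:00.
Nadia in UTC: 10:15-15:00 (subtract 1h to convert from UTC+1).
Viktor in UTC: 08:30-08:45, 09:30-15:30 (add 1h to convert from UTC-1).
Dana in UTC: 08:45-09:15, 10:00-15:15, 19:00-20:00 (add 5h to convert from UTC-5).
Divya: not fully free for 14:15-15:00. Uma: free for 14:15-15:00. Nadia: free for 14:15-15:00. Viktor: free for 14:15-15:00. Dana: free for 14:15-15:00.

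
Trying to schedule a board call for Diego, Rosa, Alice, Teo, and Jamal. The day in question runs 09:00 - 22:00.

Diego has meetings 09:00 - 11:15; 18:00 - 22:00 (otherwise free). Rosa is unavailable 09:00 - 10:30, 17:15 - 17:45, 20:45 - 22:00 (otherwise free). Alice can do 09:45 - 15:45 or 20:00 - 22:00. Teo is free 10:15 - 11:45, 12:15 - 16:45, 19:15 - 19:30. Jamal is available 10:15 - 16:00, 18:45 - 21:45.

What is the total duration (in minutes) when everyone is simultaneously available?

Diego free: 11:15-18:00 (invert busy blocks within the working day).
Rosa free: 10:30-17:15, 17:45-20:45 (invert busy blocks within the working day).
Alice free: 09:45-15:45, 20:00-22:00.
Teo free: 10:15-11:45, 12:15-16:45, 19:15-19:30.
Jamal free: 10:15-16:00, 18:45-21:45.
Diego ∩ Rosa: 11:15-17:15, 17:45-18:00.
Diego ∩ Rosa ∩ Alice: 11:15-15:45.
Diego ∩ Rosa ∩ Alice ∩ Teo: 11:15-11:45, 12:15-15:45.
Diego ∩ Rosa ∩ Alice ∩ Teo ∩ Jamal: 11:15-11:45, 12:15-15:45.
Summing the common windows: 30 + 210 = 240 minutes.

240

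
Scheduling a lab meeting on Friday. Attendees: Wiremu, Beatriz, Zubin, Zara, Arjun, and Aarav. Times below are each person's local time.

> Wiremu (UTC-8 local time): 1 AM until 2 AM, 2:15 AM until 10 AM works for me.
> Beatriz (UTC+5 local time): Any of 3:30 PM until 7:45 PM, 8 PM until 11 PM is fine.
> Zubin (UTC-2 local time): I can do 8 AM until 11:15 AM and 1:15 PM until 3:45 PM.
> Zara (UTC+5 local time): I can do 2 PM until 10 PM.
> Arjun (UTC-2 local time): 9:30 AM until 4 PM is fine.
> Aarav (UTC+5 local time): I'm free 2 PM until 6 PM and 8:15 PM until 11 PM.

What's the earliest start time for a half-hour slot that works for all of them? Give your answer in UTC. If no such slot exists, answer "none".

Wiremu in UTC: 09:00-10:00, 10:15-18:00 (add 8h to convert from UTC-8).
Beatriz in UTC: 10:30-14:45, 15:00-18:00 (subtract 5h to convert from UTC+5).
Zubin in UTC: 10:00-13:15, 15:15-17:45 (add 2h to convert from UTC-2).
Zara in UTC: 09:00-17:00 (subtract 5h to convert from UTC+5).
Arjun in UTC: 11:30-18:00 (add 2h to convert from UTC-2).
Aarav in UTC: 09:00-13:00, 15:15-18:00 (subtract 5h to convert from UTC+5).
Wiremu ∩ Beatriz: 10:30-14:45, 15:00-18:00.
Wiremu ∩ Beatriz ∩ Zubin: 10:30-13:15, 15:15-17:45.
Wiremu ∩ Beatriz ∩ Zubin ∩ Zara: 10:30-13:15, 15:15-17:00.
Wiremu ∩ Beatriz ∩ Zubin ∩ Zara ∩ Arjun: 11:30-13:15, 15:15-17:00.
Wiremu ∩ Beatriz ∩ Zubin ∩ Zara ∩ Arjun ∩ Aarav: 11:30-13:00, 15:15-17:00.
Those are the intersection windows.
The first common window of at least 30 minutes is 11:30-13:00, so the earliest start is 11:30.

11:30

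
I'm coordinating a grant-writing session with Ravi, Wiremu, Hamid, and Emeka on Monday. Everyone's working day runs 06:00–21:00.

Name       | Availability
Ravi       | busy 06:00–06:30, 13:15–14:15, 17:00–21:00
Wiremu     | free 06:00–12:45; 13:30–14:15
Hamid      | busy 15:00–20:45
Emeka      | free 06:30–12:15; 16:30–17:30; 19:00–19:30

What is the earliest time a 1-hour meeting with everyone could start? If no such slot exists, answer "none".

Ravi free: 06:30-13:15, 14:15-17:00 (invert busy blocks within the working day).
Wiremu free: 06:00-12:45, 13:30-14:15.
Hamid free: 06:00-15:00, 20:45-21:00 (invert busy blocks within the working day).
Emeka free: 06:30-12:15, 16:30-17:30, 19:00-19:30.
Ravi ∩ Wiremu: 06:30-12:45.
Ravi ∩ Wiremu ∩ Hamid: 06:30-12:45.
Ravi ∩ Wiremu ∩ Hamid ∩ Emeka: 06:30-12:15.
The first common window of at least 60 minutes is 06:30-12:15, so the earliest start is 06:30.

06:30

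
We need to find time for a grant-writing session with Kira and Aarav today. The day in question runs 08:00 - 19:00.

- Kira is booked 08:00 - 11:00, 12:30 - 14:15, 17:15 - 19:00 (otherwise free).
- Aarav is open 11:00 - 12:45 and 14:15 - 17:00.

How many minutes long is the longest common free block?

165

Kira free: 11:00-12:30, 14:15-17:15 (invert busy blocks within the working day).
Aarav free: 11:00-12:45, 14:15-17:00.
Kira ∩ Aarav: 11:00-12:30, 14:15-17:00.
The longest is 14:15-17:00 at 165 minutes.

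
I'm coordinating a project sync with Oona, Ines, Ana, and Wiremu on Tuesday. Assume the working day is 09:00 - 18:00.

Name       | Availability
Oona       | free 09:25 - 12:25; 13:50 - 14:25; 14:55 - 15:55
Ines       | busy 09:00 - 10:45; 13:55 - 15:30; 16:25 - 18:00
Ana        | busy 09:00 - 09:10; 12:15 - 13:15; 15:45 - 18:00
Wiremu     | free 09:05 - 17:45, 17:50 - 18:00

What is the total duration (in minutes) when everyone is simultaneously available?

Oona free: 09:25-12:25, 13:50-14:25, 14:55-15:55.
Ines free: 10:45-13:55, 15:30-16:25 (invert busy blocks within the working day).
Ana free: 09:10-12:15, 13:15-15:45 (invert busy blocks within the working day).
Wiremu free: 09:05-17:45, 17:50-18:00.
Oona ∩ Ines: 10:45-12:25, 13:50-13:55, 15:30-15:55.
Oona ∩ Ines ∩ Ana: 10:45-12:15, 13:50-13:55, 15:30-15:45.
Oona ∩ Ines ∩ Ana ∩ Wiremu: 10:45-12:15, 13:50-13:55, 15:30-15:45.
Summing the common windows: 90 + 5 + 15 = 110 minutes.

110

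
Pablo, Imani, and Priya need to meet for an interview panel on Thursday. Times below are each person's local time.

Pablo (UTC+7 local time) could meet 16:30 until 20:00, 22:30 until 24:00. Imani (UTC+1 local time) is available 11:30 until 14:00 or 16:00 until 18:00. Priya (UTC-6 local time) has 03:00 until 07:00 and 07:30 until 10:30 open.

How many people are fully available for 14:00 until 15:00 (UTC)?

Pablo in UTC: 09:30-13:00, 15:30-17:00 (subtract 7h to convert from UTC+7).
Imani in UTC: 10:30-13:00, 15:00-17:00 (subtract 1h to convert from UTC+1).
Priya in UTC: 09:00-13:00, 13:30-16:30 (add 6h to convert from UTC-6).
Priya can make the full 14:00-15:00 slot — that's 1.

1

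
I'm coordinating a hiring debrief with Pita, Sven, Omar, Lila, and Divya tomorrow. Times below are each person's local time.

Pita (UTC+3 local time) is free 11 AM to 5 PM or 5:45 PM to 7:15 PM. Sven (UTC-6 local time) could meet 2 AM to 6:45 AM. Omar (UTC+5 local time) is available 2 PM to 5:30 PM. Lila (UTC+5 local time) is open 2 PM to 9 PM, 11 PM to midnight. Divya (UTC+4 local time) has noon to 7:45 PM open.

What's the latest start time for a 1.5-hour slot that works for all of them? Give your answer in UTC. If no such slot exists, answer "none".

Pita in UTC: 08:00-14:00, 14:45-16:15 (subtract 3h to convert from UTC+3).
Sven in UTC: 08:00-12:45 (add 6h to convert from UTC-6).
Omar in UTC: 09:00-12:30 (subtract 5h to convert from UTC+5).
Lila in UTC: 09:00-16:00, 18:00-19:00 (subtract 5h to convert from UTC+5).
Divya in UTC: 08:00-15:45 (subtract 4h to convert from UTC+4).
Pita ∩ Sven: 08:00-12:45.
Pita ∩ Sven ∩ Omar: 09:00-12:30.
Pita ∩ Sven ∩ Omar ∩ Lila: 09:00-12:30.
Pita ∩ Sven ∩ Omar ∩ Lila ∩ Divya: 09:00-12:30.
So the common availability across everyone is 09:00-12:30.
The last common window of at least 90 minutes is 09:00-12:30; a 90-minute meeting can start as late as 11:00 and still end by 12:30.

11:00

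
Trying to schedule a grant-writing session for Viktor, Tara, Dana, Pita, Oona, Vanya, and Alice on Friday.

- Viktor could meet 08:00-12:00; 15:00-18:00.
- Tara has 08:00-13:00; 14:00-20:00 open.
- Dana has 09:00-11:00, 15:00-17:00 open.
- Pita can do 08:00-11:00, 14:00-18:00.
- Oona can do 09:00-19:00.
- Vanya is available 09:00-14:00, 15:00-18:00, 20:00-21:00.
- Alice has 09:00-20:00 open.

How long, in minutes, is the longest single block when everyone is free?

120

Viktor ∩ Tara: 08:00-12:00, 15:00-18:00.
Viktor ∩ Tara ∩ Dana: 09:00-11:00, 15:00-17:00.
Viktor ∩ Tara ∩ Dana ∩ Pita: 09:00-11:00, 15:00-17:00.
Viktor ∩ Tara ∩ Dana ∩ Pita ∩ Oona: 09:00-11:00, 15:00-17:00.
Viktor ∩ Tara ∩ Dana ∩ Pita ∩ Oona ∩ Vanya: 09:00-11:00, 15:00-17:00.
Viktor ∩ Tara ∩ Dana ∩ Pita ∩ Oona ∩ Vanya ∩ Alice: 09:00-11:00, 15:00-17:00.
Those are the intersection windows.
The longest is 09:00-11:00 at 120 minutes.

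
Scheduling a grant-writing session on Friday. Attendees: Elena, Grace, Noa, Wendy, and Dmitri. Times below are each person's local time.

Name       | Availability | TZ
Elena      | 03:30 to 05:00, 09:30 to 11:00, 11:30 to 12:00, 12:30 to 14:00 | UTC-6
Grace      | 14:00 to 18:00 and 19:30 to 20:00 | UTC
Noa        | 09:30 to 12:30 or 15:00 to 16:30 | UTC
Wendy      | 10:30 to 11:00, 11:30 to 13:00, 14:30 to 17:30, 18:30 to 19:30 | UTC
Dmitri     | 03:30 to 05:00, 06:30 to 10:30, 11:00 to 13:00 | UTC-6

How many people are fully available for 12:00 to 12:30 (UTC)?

Elena in UTC: 09:30-11:00, 15:30-17:00, 17:30-18:00, 18:30-20:00 (add 6h to convert from UTC-6).
Grace in UTC: 14:00-18:00, 19:30-20:00.
Noa in UTC: 09:30-12:30, 15:00-16:30.
Wendy in UTC: 10:30-11:00, 11:30-13:00, 14:30-17:30, 18:30-19:30.
Dmitri in UTC: 09:30-11:00, 12:30-16:30, 17:00-19:00 (add 6h to convert from UTC-6).
Noa and Wendy can make the full 12:00-12:30 slot — that's 2.

2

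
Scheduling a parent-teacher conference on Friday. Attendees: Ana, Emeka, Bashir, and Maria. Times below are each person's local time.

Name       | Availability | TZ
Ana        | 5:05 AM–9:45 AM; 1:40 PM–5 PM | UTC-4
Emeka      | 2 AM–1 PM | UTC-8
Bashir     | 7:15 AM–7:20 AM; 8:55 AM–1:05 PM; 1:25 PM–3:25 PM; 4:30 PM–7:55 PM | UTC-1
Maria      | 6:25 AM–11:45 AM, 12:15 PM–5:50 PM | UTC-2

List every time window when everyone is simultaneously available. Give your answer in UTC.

Ana in UTC: 09:05-13:45, 17:40-21:00 (add 4h to convert from UTC-4).
Emeka in UTC: 10:00-21:00 (add 8h to convert from UTC-8).
Bashir in UTC: 08:15-08:20, 09:55-14:05, 14:25-16:25, 17:30-20:55 (add 1h to convert from UTC-1).
Maria in UTC: 08:25-13:45, 14:15-19:50 (add 2h to convert from UTC-2).
Ana ∩ Emeka: 10:00-13:45, 17:40-21:00.
Ana ∩ Emeka ∩ Bashir: 10:00-13:45, 17:40-20:55.
Ana ∩ Emeka ∩ Bashir ∩ Maria: 10:00-13:45, 17:40-19:50.
Those are the intersection windows.

10:00-13:45, 17:40-19:50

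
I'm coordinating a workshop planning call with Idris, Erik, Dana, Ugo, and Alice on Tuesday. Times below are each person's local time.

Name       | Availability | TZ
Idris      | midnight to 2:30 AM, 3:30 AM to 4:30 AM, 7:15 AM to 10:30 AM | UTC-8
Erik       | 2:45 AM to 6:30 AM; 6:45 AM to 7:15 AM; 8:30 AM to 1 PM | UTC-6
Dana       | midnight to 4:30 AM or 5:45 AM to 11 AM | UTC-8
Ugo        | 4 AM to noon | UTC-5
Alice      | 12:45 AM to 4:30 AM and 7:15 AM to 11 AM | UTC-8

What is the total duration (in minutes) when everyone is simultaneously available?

Idris in UTC: 08:00-10:30, 11:30-12:30, 15:15-18:30 (add 8h to convert from UTC-8).
Erik in UTC: 08:45-12:30, 12:45-13:15, 14:30-19:00 (add 6h to convert from UTC-6).
Dana in UTC: 08:00-12:30, 13:45-19:00 (add 8h to convert from UTC-8).
Ugo in UTC: 09:00-17:00 (add 5h to convert from UTC-5).
Alice in UTC: 08:45-12:30, 15:15-19:00 (add 8h to convert from UTC-8).
Idris ∩ Erik: 08:45-10:30, 11:30-12:30, 15:15-18:30.
Idris ∩ Erik ∩ Dana: 08:45-10:30, 11:30-12:30, 15:15-18:30.
Idris ∩ Erik ∩ Dana ∩ Ugo: 09:00-10:30, 11:30-12:30, 15:15-17:00.
Idris ∩ Erik ∩ Dana ∩ Ugo ∩ Alice: 09:00-10:30, 11:30-12:30, 15:15-17:00.
Summing the common windows: 90 + 60 + 105 = 255 minutes.

255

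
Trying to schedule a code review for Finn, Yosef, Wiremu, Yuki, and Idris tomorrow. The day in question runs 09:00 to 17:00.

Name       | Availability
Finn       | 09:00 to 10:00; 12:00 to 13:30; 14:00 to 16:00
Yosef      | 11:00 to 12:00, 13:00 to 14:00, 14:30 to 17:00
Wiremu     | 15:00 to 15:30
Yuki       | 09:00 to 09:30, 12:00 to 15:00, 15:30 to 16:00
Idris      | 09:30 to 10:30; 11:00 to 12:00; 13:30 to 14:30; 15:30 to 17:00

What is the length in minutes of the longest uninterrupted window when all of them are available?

0

Finn ∩ Yosef: 13:00-13:30, 14:30-16:00.
Finn ∩ Yosef ∩ Wiremu: 15:00-15:30.
Finn ∩ Yosef ∩ Wiremu ∩ Yuki: ∅.
Finn ∩ Yosef ∩ Wiremu ∩ Yuki ∩ Idris: ∅.
There is no time when everyone is free.
No common window exists, so the longest block is 0 minutes.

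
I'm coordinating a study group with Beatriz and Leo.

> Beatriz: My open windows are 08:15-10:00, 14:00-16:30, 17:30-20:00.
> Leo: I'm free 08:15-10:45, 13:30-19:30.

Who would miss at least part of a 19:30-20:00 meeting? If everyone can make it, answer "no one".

Leo

Beatriz: free for 19:30-20:00. Leo: not fully free for 19:30-20:00.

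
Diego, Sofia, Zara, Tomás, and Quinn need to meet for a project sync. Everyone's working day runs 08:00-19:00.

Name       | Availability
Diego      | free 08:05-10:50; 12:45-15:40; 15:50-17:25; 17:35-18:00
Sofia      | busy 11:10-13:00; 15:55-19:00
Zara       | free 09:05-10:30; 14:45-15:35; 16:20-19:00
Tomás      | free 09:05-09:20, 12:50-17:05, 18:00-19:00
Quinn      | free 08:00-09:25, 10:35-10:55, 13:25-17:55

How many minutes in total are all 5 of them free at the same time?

65

Diego free: 08:05-10:50, 12:45-15:40, 15:50-17:25, 17:35-18:00.
Sofia free: 08:00-11:10, 13:00-15:55 (invert busy blocks within the working day).
Zara free: 09:05-10:30, 14:45-15:35, 16:20-19:00.
Tomás free: 09:05-09:20, 12:50-17:05, 18:00-19:00.
Quinn free: 08:00-09:25, 10:35-10:55, 13:25-17:55.
Diego ∩ Sofia: 08:05-10:50, 13:00-15:40, 15:50-15:55.
Diego ∩ Sofia ∩ Zara: 09:05-10:30, 14:45-15:35.
Diego ∩ Sofia ∩ Zara ∩ Tomás: 09:05-09:20, 14:45-15:35.
Diego ∩ Sofia ∩ Zara ∩ Tomás ∩ Quinn: 09:05-09:20, 14:45-15:35.
Summing the common windows: 15 + 50 = 65 minutes.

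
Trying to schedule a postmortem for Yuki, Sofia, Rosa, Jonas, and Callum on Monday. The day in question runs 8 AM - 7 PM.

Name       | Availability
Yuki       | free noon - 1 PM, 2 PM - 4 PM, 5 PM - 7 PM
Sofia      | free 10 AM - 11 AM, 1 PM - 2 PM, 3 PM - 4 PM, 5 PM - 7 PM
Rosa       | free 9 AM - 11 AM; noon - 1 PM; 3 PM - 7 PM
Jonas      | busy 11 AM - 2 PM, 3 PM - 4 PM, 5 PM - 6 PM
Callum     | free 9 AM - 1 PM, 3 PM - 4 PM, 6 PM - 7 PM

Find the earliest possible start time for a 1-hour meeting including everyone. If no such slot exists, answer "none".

Yuki free: 12:00-13:00, 14:00-16:00, 17:00-19:00.
Sofia free: 10:00-11:00, 13:00-14:00, 15:00-16:00, 17:00-19:00.
Rosa free: 09:00-11:00, 12:00-13:00, 15:00-19:00.
Jonas free: 08:00-11:00, 14:00-15:00, 16:00-17:00, 18:00-19:00 (invert busy blocks within the working day).
Callum free: 09:00-13:00, 15:00-16:00, 18:00-19:00.
Yuki ∩ Sofia: 15:00-16:00, 17:00-19:00.
Yuki ∩ Sofia ∩ Rosa: 15:00-16:00, 17:00-19:00.
Yuki ∩ Sofia ∩ Rosa ∩ Jonas: 18:00-19:00.
Yuki ∩ Sofia ∩ Rosa ∩ Jonas ∩ Callum: 18:00-19:00.
The first common window of at least 60 minutes is 18:00-19:00, so the earliest start is 18:00.

18:00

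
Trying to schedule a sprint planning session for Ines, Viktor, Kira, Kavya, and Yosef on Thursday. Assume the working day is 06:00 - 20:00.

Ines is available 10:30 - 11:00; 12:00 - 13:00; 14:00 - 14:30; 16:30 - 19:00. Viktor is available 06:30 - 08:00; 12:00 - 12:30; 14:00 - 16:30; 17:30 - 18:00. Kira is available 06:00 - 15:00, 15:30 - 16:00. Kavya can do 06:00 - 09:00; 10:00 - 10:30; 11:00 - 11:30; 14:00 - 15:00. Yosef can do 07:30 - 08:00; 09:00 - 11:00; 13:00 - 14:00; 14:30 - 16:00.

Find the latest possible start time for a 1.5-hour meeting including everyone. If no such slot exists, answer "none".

Ines ∩ Viktor: 12:00-12:30, 14:00-14:30, 17:30-18:00.
Ines ∩ Viktor ∩ Kira: 12:00-12:30, 14:00-14:30.
Ines ∩ Viktor ∩ Kira ∩ Kavya: 14:00-14:30.
Ines ∩ Viktor ∩ Kira ∩ Kavya ∩ Yosef: ∅.
There is no time when everyone is free.
No common window is at least 90 minutes long.

none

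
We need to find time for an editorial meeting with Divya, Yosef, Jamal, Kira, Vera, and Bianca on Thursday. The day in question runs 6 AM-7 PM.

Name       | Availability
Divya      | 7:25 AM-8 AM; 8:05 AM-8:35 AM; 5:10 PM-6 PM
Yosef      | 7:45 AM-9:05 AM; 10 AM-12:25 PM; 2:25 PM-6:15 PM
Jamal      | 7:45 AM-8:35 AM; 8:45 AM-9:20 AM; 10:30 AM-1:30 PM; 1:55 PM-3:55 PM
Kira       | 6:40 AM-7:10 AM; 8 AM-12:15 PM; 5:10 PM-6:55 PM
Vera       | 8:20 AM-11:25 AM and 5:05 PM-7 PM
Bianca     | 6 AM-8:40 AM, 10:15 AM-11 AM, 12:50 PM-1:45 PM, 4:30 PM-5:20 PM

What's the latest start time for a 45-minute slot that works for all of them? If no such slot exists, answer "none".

none

Divya ∩ Yosef: 07:45-08:00, 08:05-08:35, 17:10-18:00.
Divya ∩ Yosef ∩ Jamal: 07:45-08:00, 08:05-08:35.
Divya ∩ Yosef ∩ Jamal ∩ Kira: 08:05-08:35.
Divya ∩ Yosef ∩ Jamal ∩ Kira ∩ Vera: 08:20-08:35.
Divya ∩ Yosef ∩ Jamal ∩ Kira ∩ Vera ∩ Bianca: 08:20-08:35.
No common window is at least 45 minutes long.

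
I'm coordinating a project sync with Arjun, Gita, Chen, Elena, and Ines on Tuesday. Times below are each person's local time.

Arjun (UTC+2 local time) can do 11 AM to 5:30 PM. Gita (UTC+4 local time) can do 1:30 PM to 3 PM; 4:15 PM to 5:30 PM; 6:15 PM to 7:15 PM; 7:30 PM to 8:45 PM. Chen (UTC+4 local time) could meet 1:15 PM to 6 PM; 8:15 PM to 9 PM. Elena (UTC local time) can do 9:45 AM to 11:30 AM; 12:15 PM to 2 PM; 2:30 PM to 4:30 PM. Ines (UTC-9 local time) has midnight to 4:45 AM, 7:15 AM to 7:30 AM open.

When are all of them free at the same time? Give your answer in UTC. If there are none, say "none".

09:45-11:00, 12:15-13:30

Arjun in UTC: 09:00-15:30 (subtract 2h to convert from UTC+2).
Gita in UTC: 09:30-11:00, 12:15-13:30, 14:15-15:15, 15:30-16:45 (subtract 4h to convert from UTC+4).
Chen in UTC: 09:15-14:00, 16:15-17:00 (subtract 4h to convert from UTC+4).
Elena in UTC: 09:45-11:30, 12:15-14:00, 14:30-16:30.
Ines in UTC: 09:00-13:45, 16:15-16:30 (add 9h to convert from UTC-9).
Arjun ∩ Gita: 09:30-11:00, 12:15-13:30, 14:15-15:15.
Arjun ∩ Gita ∩ Chen: 09:30-11:00, 12:15-13:30.
Arjun ∩ Gita ∩ Chen ∩ Elena: 09:45-11:00, 12:15-13:30.
Arjun ∩ Gita ∩ Chen ∩ Elena ∩ Ines: 09:45-11:00, 12:15-13:30.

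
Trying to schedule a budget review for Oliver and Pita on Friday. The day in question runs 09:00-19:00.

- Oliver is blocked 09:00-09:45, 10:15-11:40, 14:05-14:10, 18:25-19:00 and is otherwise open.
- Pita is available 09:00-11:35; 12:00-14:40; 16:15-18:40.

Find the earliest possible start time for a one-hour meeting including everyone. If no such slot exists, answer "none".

Oliver free: 09:45-10:15, 11:40-14:05, 14:10-18:25 (invert busy blocks within the working day).
Pita free: 09:00-11:35, 12:00-14:40, 16:15-18:40.
Oliver ∩ Pita: 09:45-10:15, 12:00-14:05, 14:10-14:40, 16:15-18:25.
The first common window of at least 60 minutes is 12:00-14:05, so the earliest start is 12:00.

12:00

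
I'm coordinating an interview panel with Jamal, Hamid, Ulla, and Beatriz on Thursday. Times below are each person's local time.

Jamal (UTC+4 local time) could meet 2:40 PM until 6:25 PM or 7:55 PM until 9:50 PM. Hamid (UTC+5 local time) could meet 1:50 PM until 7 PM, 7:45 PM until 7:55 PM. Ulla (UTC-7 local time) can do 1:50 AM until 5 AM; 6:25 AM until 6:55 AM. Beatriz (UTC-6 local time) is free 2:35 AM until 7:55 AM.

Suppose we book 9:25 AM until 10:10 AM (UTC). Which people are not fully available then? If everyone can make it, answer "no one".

Jamal

Jamal in UTC: 10:40-14:25, 15:55-17:50 (subtract 4h to convert from UTC+4).
Hamid in UTC: 08:50-14:00, 14:45-14:55 (subtract 5h to convert from UTC+5).
Ulla in UTC: 08:50-12:00, 13:25-13:55 (add 7h to convert from UTC-7).
Beatriz in UTC: 08:35-13:55 (add 6h to convert from UTC-6).
Jamal: not fully free for 09:25-10:10. Hamid: free for 09:25-10:10. Ulla: free for 09:25-10:10. Beatriz: free for 09:25-10:10.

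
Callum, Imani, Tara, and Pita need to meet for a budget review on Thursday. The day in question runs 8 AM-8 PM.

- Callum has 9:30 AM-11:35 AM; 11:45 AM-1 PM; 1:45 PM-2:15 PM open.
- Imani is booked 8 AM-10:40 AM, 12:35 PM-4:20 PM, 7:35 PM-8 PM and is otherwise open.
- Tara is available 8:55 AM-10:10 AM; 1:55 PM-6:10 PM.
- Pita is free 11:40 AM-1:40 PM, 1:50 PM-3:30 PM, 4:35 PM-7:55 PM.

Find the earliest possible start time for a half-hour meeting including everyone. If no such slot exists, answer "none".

none

Callum free: 09:30-11:35, 11:45-13:00, 13:45-14:15.
Imani free: 10:40-12:35, 16:20-19:35 (invert busy blocks within the working day).
Tara free: 08:55-10:10, 13:55-18:10.
Pita free: 11:40-13:40, 13:50-15:30, 16:35-19:55.
Callum ∩ Imani: 10:40-11:35, 11:45-12:35.
Callum ∩ Imani ∩ Tara: ∅.
Callum ∩ Imani ∩ Tara ∩ Pita: ∅.
There is no time when everyone is free.
No common window is at least 30 minutes long.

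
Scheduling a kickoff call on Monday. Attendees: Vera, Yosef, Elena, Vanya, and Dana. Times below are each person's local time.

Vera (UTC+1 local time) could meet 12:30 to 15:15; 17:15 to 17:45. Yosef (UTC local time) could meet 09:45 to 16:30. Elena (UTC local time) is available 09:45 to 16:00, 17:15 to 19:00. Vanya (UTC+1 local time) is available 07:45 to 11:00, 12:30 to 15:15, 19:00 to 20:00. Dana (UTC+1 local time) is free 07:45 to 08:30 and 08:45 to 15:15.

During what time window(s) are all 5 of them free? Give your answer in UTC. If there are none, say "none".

11:30-14:15

Vera in UTC: 11:30-14:15, 16:15-16:45 (subtract 1h to convert from UTC+1).
Yosef in UTC: 09:45-16:30.
Elena in UTC: 09:45-16:00, 17:15-19:00.
Vanya in UTC: 06:45-10:00, 11:30-14:15, 18:00-19:00 (subtract 1h to convert from UTC+1).
Dana in UTC: 06:45-07:30, 07:45-14:15 (subtract 1h to convert from UTC+1).
Vera ∩ Yosef: 11:30-14:15, 16:15-16:30.
Vera ∩ Yosef ∩ Elena: 11:30-14:15.
Vera ∩ Yosef ∩ Elena ∩ Vanya: 11:30-14:15.
Vera ∩ Yosef ∩ Elena ∩ Vanya ∩ Dana: 11:30-14:15.
Those are the intersection windows.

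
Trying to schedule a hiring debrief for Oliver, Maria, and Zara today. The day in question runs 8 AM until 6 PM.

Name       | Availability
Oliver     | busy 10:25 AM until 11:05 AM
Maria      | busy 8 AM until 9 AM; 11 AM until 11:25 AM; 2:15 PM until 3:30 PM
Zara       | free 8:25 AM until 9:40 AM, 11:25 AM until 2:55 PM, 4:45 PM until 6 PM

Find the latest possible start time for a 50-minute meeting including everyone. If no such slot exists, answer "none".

17:10

Oliver free: 08:00-10:25, 11:05-18:00 (invert busy blocks within the working day).
Maria free: 09:00-11:00, 11:25-14:15, 15:30-18:00 (invert busy blocks within the working day).
Zara free: 08:25-09:40, 11:25-14:55, 16:45-18:00.
Oliver ∩ Maria: 09:00-10:25, 11:25-14:15, 15:30-18:00.
Oliver ∩ Maria ∩ Zara: 09:00-09:40, 11:25-14:15, 16:45-18:00.
The last common window of at least 50 minutes is 16:45-18:00; a 50-minute meeting can start as late as 17:10 and still end by 18:00.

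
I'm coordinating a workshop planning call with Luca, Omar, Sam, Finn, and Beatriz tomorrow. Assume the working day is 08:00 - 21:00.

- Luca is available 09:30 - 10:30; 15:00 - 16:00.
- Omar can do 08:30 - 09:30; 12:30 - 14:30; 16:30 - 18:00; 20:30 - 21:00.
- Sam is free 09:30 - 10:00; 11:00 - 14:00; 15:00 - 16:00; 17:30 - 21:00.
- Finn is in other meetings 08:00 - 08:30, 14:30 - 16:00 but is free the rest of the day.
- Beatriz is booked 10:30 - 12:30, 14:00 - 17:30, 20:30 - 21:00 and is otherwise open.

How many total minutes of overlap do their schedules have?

Luca free: 09:30-10:30, 15:00-16:00.
Omar free: 08:30-09:30, 12:30-14:30, 16:30-18:00, 20:30-21:00.
Sam free: 09:30-10:00, 11:00-14:00, 15:00-16:00, 17:30-21:00.
Finn free: 08:30-14:30, 16:00-21:00 (invert busy blocks within the working day).
Beatriz free: 08:00-10:30, 12:30-14:00, 17:30-20:30 (invert busy blocks within the working day).
Luca ∩ Omar: ∅.
Luca ∩ Omar ∩ Sam: ∅.
Luca ∩ Omar ∩ Sam ∩ Finn: ∅.
Luca ∩ Omar ∩ Sam ∩ Finn ∩ Beatriz: ∅.
There is no time when everyone is free.
There is no common window, so the total is 0 minutes.

0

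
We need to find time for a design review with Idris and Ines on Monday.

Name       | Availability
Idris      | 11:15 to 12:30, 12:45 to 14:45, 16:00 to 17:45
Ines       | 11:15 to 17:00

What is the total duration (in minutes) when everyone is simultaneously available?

Idris ∩ Ines: 11:15-12:30, 12:45-14:45, 16:00-17:00.
Summing the common windows: 75 + 120 + 60 = 255 minutes.

255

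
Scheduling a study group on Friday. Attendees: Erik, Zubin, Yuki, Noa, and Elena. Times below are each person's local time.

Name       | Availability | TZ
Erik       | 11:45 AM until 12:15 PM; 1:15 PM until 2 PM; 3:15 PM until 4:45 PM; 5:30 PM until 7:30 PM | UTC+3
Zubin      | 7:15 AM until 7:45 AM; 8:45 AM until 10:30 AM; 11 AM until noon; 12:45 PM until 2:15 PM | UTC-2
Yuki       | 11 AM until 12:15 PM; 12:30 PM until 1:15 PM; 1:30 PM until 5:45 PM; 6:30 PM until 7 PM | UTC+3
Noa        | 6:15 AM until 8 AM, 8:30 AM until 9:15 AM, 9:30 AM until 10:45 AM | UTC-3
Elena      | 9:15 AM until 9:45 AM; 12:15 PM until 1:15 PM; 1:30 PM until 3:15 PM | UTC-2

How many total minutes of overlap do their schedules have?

0

Erik in UTC: 08:45-09:15, 10:15-11:00, 12:15-13:45, 14:30-16:30 (subtract 3h to convert from UTC+3).
Zubin in UTC: 09:15-09:45, 10:45-12:30, 13:00-14:00, 14:45-16:15 (add 2h to convert from UTC-2).
Yuki in UTC: 08:00-09:15, 09:30-10:15, 10:30-14:45, 15:30-16:00 (subtract 3h to convert from UTC+3).
Noa in UTC: 09:15-11:00, 11:30-12:15, 12:30-13:45 (add 3h to convert from UTC-3).
Elena in UTC: 11:15-11:45, 14:15-15:15, 15:30-17:15 (add 2h to convert from UTC-2).
Erik ∩ Zubin: 10:45-11:00, 12:15-12:30, 13:00-13:45, 14:45-16:15.
Erik ∩ Zubin ∩ Yuki: 10:45-11:00, 12:15-12:30, 13:00-13:45, 15:30-16:00.
Erik ∩ Zubin ∩ Yuki ∩ Noa: 10:45-11:00, 13:00-13:45.
Erik ∩ Zubin ∩ Yuki ∩ Noa ∩ Elena: ∅.
There is no time when everyone is free.
There is no common window, so the total is 0 minutes.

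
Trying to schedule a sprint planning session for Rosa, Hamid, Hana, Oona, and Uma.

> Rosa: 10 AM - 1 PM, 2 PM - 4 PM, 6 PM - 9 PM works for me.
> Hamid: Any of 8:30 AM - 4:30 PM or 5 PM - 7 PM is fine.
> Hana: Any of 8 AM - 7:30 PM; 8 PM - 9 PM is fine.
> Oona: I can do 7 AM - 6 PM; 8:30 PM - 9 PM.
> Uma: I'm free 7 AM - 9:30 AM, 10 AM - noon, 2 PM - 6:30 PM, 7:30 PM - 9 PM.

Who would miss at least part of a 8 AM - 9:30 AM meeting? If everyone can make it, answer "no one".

Rosa: not fully free for 08:00-09:30. Hamid: not fully free for 08:00-09:30. Hana: free for 08:00-09:30. Oona: free for 08:00-09:30. Uma: free for 08:00-09:30.

Hamid, Rosa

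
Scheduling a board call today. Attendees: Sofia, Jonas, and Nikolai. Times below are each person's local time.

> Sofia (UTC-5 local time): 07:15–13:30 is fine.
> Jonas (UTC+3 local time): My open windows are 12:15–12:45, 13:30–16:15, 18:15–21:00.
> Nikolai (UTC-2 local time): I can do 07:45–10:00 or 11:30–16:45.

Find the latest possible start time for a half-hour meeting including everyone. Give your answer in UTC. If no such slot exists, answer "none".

17:30

Sofia in UTC: 12:15-18:30 (add 5h to convert from UTC-5).
Jonas in UTC: 09:15-09:45, 10:30-13:15, 15:15-18:00 (subtract 3h to convert from UTC+3).
Nikolai in UTC: 09:45-12:00, 13:30-18:45 (add 2h to convert from UTC-2).
Sofia ∩ Jonas: 12:15-13:15, 15:15-18:00.
Sofia ∩ Jonas ∩ Nikolai: 15:15-18:00.
The last common window of at least 30 minutes is 15:15-18:00; a 30-minute meeting can start as late as 17:30 and still end by 18:00.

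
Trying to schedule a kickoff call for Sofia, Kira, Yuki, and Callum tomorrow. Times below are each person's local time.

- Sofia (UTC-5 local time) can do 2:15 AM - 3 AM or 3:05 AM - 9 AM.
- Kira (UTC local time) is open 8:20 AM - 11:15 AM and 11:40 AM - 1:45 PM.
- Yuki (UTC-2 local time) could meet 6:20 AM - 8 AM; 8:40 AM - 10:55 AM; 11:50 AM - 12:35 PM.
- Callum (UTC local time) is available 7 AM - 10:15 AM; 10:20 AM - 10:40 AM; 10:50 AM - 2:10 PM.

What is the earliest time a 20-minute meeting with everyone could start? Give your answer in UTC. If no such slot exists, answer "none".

08:20

Sofia in UTC: 07:15-08:00, 08:05-14:00 (add 5h to convert from UTC-5).
Kira in UTC: 08:20-11:15, 11:40-13:45.
Yuki in UTC: 08:20-10:00, 10:40-12:55, 13:50-14:35 (add 2h to convert from UTC-2).
Callum in UTC: 07:00-10:15, 10:20-10:40, 10:50-14:10.
Sofia ∩ Kira: 08:20-11:15, 11:40-13:45.
Sofia ∩ Kira ∩ Yuki: 08:20-10:00, 10:40-11:15, 11:40-12:55.
Sofia ∩ Kira ∩ Yuki ∩ Callum: 08:20-10:00, 10:50-11:15, 11:40-12:55.
The first common window of at least 20 minutes is 08:20-10:00, so the earliest start is 08:20.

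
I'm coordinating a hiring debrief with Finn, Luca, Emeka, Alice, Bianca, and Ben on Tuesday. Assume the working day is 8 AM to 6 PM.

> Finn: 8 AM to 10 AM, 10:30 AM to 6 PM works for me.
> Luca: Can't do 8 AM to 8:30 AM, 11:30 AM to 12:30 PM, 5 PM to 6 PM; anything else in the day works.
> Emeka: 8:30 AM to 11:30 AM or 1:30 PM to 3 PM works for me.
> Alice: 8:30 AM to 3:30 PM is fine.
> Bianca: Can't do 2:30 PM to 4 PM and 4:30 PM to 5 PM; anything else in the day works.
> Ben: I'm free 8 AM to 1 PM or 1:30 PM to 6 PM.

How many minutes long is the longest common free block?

Finn free: 08:00-10:00, 10:30-18:00.
Luca free: 08:30-11:30, 12:30-17:00 (invert busy blocks within the working day).
Emeka free: 08:30-11:30, 13:30-15:00.
Alice free: 08:30-15:30.
Bianca free: 08:00-14:30, 16:00-16:30, 17:00-18:00 (invert busy blocks within the working day).
Ben free: 08:00-13:00, 13:30-18:00.
Finn ∩ Luca: 08:30-10:00, 10:30-11:30, 12:30-17:00.
Finn ∩ Luca ∩ Emeka: 08:30-10:00, 10:30-11:30, 13:30-15:00.
Finn ∩ Luca ∩ Emeka ∩ Alice: 08:30-10:00, 10:30-11:30, 13:30-15:00.
Finn ∩ Luca ∩ Emeka ∩ Alice ∩ Bianca: 08:30-10:00, 10:30-11:30, 13:30-14:30.
Finn ∩ Luca ∩ Emeka ∩ Alice ∩ Bianca ∩ Ben: 08:30-10:00, 10:30-11:30, 13:30-14:30.
Those are the intersection windows.
The longest is 08:30-10:00 at 90 minutes.

90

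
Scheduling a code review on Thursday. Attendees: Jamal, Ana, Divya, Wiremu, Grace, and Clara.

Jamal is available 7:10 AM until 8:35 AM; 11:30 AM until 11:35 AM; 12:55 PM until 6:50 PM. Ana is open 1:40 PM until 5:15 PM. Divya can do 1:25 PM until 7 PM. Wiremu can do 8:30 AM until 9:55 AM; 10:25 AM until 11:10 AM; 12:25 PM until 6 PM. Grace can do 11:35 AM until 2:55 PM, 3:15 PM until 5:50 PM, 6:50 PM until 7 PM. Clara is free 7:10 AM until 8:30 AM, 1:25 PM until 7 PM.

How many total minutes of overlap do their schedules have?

Jamal ∩ Ana: 13:40-17:15.
Jamal ∩ Ana ∩ Divya: 13:40-17:15.
Jamal ∩ Ana ∩ Divya ∩ Wiremu: 13:40-17:15.
Jamal ∩ Ana ∩ Divya ∩ Wiremu ∩ Grace: 13:40-14:55, 15:15-17:15.
Jamal ∩ Ana ∩ Divya ∩ Wiremu ∩ Grace ∩ Clara: 13:40-14:55, 15:15-17:15.
Those are the intersection windows.
Summing the common windows: 75 + 120 = 195 minutes.

195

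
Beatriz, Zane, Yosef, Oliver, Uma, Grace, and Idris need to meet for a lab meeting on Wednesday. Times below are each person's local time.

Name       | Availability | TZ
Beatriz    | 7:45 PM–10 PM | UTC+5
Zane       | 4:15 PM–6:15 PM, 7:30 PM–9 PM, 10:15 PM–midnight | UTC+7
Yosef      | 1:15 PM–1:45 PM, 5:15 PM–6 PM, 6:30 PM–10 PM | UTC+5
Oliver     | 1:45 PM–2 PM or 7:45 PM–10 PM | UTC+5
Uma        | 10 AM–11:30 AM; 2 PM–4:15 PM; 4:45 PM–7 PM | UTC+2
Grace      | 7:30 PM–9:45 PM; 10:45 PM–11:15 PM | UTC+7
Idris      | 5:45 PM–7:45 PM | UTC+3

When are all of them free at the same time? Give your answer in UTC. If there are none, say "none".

15:45-16:15

Beatriz in UTC: 14:45-17:00 (subtract 5h to convert from UTC+5).
Zane in UTC: 09:15-11:15, 12:30-14:00, 15:15-17:00 (subtract 7h to convert from UTC+7).
Yosef in UTC: 08:15-08:45, 12:15-13:00, 13:30-17:00 (subtract 5h to convert from UTC+5).
Oliver in UTC: 08:45-09:00, 14:45-17:00 (subtract 5h to convert from UTC+5).
Uma in UTC: 08:00-09:30, 12:00-14:15, 14:45-17:00 (subtract 2h to convert from UTC+2).
Grace in UTC: 12:30-14:45, 15:45-16:15 (subtract 7h to convert from UTC+7).
Idris in UTC: 14:45-16:45 (subtract 3h to convert from UTC+3).
Beatriz ∩ Zane: 15:15-17:00.
Beatriz ∩ Zane ∩ Yosef: 15:15-17:00.
Beatriz ∩ Zane ∩ Yosef ∩ Oliver: 15:15-17:00.
Beatriz ∩ Zane ∩ Yosef ∩ Oliver ∩ Uma: 15:15-17:00.
Beatriz ∩ Zane ∩ Yosef ∩ Oliver ∩ Uma ∩ Grace: 15:45-16:15.
Beatriz ∩ Zane ∩ Yosef ∩ Oliver ∩ Uma ∩ Grace ∩ Idris: 15:45-16:15.
Those are the intersection windows.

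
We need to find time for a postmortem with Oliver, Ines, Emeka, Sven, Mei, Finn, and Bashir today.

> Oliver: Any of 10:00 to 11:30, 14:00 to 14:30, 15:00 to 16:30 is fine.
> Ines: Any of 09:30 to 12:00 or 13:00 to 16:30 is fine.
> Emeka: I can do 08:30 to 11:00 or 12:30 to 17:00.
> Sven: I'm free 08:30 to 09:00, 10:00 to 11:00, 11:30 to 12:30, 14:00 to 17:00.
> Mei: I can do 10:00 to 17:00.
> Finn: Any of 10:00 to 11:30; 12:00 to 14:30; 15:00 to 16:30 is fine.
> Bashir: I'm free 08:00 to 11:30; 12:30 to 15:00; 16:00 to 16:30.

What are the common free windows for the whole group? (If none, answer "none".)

Oliver ∩ Ines: 10:00-11:30, 14:00-14:30, 15:00-16:30.
Oliver ∩ Ines ∩ Emeka: 10:00-11:00, 14:00-14:30, 15:00-16:30.
Oliver ∩ Ines ∩ Emeka ∩ Sven: 10:00-11:00, 14:00-14:30, 15:00-16:30.
Oliver ∩ Ines ∩ Emeka ∩ Sven ∩ Mei: 10:00-11:00, 14:00-14:30, 15:00-16:30.
Oliver ∩ Ines ∩ Emeka ∩ Sven ∩ Mei ∩ Finn: 10:00-11:00, 14:00-14:30, 15:00-16:30.
Oliver ∩ Ines ∩ Emeka ∩ Sven ∩ Mei ∩ Finn ∩ Bashir: 10:00-11:00, 14:00-14:30, 16:00-16:30.

10:00-11:00, 14:00-14:30, 16:00-16:30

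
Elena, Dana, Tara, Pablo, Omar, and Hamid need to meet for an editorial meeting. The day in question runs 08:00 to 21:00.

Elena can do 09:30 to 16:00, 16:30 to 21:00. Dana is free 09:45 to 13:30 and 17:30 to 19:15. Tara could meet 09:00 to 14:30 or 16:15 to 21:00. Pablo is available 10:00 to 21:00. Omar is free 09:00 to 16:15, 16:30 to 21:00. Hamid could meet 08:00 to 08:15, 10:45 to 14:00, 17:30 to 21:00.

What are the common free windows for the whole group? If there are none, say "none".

10:45-13:30, 17:30-19:15

Elena ∩ Dana: 09:45-13:30, 17:30-19:15.
Elena ∩ Dana ∩ Tara: 09:45-13:30, 17:30-19:15.
Elena ∩ Dana ∩ Tara ∩ Pablo: 10:00-13:30, 17:30-19:15.
Elena ∩ Dana ∩ Tara ∩ Pablo ∩ Omar: 10:00-13:30, 17:30-19:15.
Elena ∩ Dana ∩ Tara ∩ Pablo ∩ Omar ∩ Hamid: 10:45-13:30, 17:30-19:15.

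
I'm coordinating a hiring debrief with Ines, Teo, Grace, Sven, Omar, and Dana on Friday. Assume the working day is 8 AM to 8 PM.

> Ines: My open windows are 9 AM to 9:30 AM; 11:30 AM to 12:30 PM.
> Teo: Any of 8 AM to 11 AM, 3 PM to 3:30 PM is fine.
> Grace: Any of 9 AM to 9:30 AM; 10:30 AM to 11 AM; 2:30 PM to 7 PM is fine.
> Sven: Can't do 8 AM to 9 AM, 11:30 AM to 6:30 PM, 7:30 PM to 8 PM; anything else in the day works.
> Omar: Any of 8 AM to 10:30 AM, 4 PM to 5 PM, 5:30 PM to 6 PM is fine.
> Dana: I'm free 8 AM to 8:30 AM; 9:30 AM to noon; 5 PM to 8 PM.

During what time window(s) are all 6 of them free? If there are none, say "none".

none

Ines free: 09:00-09:30, 11:30-12:30.
Teo free: 08:00-11:00, 15:00-15:30.
Grace free: 09:00-09:30, 10:30-11:00, 14:30-19:00.
Sven free: 09:00-11:30, 18:30-19:30 (invert busy blocks within the working day).
Omar free: 08:00-10:30, 16:00-17:00, 17:30-18:00.
Dana free: 08:00-08:30, 09:30-12:00, 17:00-20:00.
Ines ∩ Teo: 09:00-09:30.
Ines ∩ Teo ∩ Grace: 09:00-09:30.
Ines ∩ Teo ∩ Grace ∩ Sven: 09:00-09:30.
Ines ∩ Teo ∩ Grace ∩ Sven ∩ Omar: 09:00-09:30.
Ines ∩ Teo ∩ Grace ∩ Sven ∩ Omar ∩ Dana: ∅.
There is no time when everyone is free.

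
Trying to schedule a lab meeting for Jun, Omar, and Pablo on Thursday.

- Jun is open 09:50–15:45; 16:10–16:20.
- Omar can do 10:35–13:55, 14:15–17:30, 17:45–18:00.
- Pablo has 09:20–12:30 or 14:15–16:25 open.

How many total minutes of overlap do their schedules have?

215

Jun ∩ Omar: 10:35-13:55, 14:15-15:45, 16:10-16:20.
Jun ∩ Omar ∩ Pablo: 10:35-12:30, 14:15-15:45, 16:10-16:20.
Those are the intersection windows.
Summing the common windows: 115 + 90 + 10 = 215 minutes.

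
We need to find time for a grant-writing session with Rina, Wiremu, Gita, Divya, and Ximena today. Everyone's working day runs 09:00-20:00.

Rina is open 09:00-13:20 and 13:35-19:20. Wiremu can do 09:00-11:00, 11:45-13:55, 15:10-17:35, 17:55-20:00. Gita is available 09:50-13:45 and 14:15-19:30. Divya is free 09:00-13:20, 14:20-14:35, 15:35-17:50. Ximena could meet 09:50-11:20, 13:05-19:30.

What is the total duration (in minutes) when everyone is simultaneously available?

Rina ∩ Wiremu: 09:00-11:00, 11:45-13:20, 13:35-13:55, 15:10-17:35, 17:55-19:20.
Rina ∩ Wiremu ∩ Gita: 09:50-11:00, 11:45-13:20, 13:35-13:45, 15:10-17:35, 17:55-19:20.
Rina ∩ Wiremu ∩ Gita ∩ Divya: 09:50-11:00, 11:45-13:20, 15:35-17:35.
Rina ∩ Wiremu ∩ Gita ∩ Divya ∩ Ximena: 09:50-11:00, 13:05-13:20, 15:35-17:35.
Those are the intersection windows.
Summing the common windows: 70 + 15 + 120 = 205 minutes.

205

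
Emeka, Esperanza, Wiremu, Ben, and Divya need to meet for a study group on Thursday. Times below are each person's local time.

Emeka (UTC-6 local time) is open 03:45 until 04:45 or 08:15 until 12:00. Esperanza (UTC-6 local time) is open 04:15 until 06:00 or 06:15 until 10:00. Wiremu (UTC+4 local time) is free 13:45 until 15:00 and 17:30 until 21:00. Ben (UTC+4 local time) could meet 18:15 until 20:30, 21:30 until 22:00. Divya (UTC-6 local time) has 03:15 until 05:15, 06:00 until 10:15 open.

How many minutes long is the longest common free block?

Emeka in UTC: 09:45-10:45, 14:15-18:00 (add 6h to convert from UTC-6).
Esperanza in UTC: 10:15-12:00, 12:15-16:00 (add 6h to convert from UTC-6).
Wiremu in UTC: 09:45-11:00, 13:30-17:00 (subtract 4h to convert from UTC+4).
Ben in UTC: 14:15-16:30, 17:30-18:00 (subtract 4h to convert from UTC+4).
Divya in UTC: 09:15-11:15, 12:00-16:15 (add 6h to convert from UTC-6).
Emeka ∩ Esperanza: 10:15-10:45, 14:15-16:00.
Emeka ∩ Esperanza ∩ Wiremu: 10:15-10:45, 14:15-16:00.
Emeka ∩ Esperanza ∩ Wiremu ∩ Ben: 14:15-16:00.
Emeka ∩ Esperanza ∩ Wiremu ∩ Ben ∩ Divya: 14:15-16:00.
The longest is 14:15-16:00 at 105 minutes.

105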